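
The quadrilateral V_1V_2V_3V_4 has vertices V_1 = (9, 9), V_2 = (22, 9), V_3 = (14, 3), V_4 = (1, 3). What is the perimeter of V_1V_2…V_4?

|V_1V_2| = √((13)² + (0)²) = √169 = 13
|V_2V_3| = √((-8)² + (-6)²) = √100 = 10
|V_3V_4| = √((-13)² + (0)²) = √169 = 13
|V_4V_1| = √((8)² + (6)²) = √100 = 10
Perimeter = 13 + 10 + 13 + 10 = 46.

46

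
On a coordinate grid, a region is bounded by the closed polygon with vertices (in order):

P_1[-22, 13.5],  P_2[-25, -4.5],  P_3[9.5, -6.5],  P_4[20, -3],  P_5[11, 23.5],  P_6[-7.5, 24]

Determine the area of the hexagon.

Σ = (436.5) + (205.25) + (101.5) + (503) + (440.25) + (426.75) = 2113.25
Area = |Σ|/2 = 1056.625.

1056.625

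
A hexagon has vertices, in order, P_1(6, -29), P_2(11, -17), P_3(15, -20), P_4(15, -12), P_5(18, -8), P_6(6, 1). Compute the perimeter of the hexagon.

|P_1P_2| = √((5)² + (12)²) = √169 = 13
|P_2P_3| = √((4)² + (-3)²) = √25 = 5
|P_3P_4| = √((0)² + (8)²) = √64 = 8
|P_4P_5| = √((3)² + (4)²) = √25 = 5
|P_5P_6| = √((-12)² + (9)²) = √225 = 15
|P_6P_1| = √((0)² + (-30)²) = √900 = 30
Perimeter = 13 + 5 + 8 + 5 + 15 + 30 = 76.

76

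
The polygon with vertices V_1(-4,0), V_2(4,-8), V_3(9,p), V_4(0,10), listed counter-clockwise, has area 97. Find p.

Write out the shoelace sum; only the two edges meeting at V_3 involve p:
2·Area = [(4·p − 9·(-8)) + (9·10 − 0·p)] + 72
       = 4·p + 234 = 194
⇒ p = -10.

-10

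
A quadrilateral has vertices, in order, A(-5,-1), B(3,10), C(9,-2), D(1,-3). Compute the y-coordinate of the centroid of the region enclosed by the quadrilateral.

Apply the surveyor's formula. First the cross-terms c_i = x_i·y_{i+1} − x_{i+1}·y_i:
  -47, -96, -25, -16  ⇒  2A = -184, A = -92.
Then Σ (y_i + y_{i+1})·c_i = -1002, so ȳ = -1002 / (6·(-92)) = 167/92.

167/92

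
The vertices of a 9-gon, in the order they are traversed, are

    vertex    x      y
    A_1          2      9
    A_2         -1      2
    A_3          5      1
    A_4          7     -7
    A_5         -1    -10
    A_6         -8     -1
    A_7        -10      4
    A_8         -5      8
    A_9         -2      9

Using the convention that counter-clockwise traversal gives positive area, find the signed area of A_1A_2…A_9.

Apply the shoelace formula: 2A = Σ (x_i·y_{i+1} − x_{i+1}·y_i), indices taken mod 9.
A_1→A_2: (2)(2) − (-1)(9) = 13
A_2→A_3: (-1)(1) − (5)(2) = -11
A_3→A_4: (5)(-7) − (7)(1) = -42
A_4→A_5: (7)(-10) − (-1)(-7) = -77
A_5→A_6: (-1)(-1) − (-8)(-10) = -79
A_6→A_7: (-8)(4) − (-10)(-1) = -42
A_7→A_8: (-10)(8) − (-5)(4) = -60
A_8→A_9: (-5)(9) − (-2)(8) = -29
A_9→A_1: (-2)(9) − (2)(9) = -36
Σ = -363
Signed area = Σ/2 = -181.5 (negative ⇒ clockwise traversal).

-181.5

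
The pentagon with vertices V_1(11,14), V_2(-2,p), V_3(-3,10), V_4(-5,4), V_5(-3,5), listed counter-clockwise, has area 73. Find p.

Write out the shoelace sum; only the two edges meeting at V_2 involve p:
2·Area = [(11·p − (-2)·14) + ((-2)·10 − (-3)·p)] + -72
       = 14·p + -64 = 146
⇒ p = 15.

15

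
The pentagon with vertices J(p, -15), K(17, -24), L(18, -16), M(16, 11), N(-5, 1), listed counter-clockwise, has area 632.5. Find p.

Write out the shoelace sum; only the two edges meeting at J involve p:
2·Area = [((-5)·(-15) − p·1) + (p·(-24) − 17·(-15))] + 685
       = -25·p + 1015 = 1265
⇒ p = -10.

-10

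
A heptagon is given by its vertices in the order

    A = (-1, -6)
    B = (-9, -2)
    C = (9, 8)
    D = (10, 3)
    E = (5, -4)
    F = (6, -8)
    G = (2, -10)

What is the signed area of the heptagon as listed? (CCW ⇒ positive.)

-148

A→B: (-1)(-2) − (-9)(-6) = -52
B→C: (-9)(8) − (9)(-2) = -54
C→D: (9)(3) − (10)(8) = -53
D→E: (10)(-4) − (5)(3) = -55
E→F: (5)(-8) − (6)(-4) = -16
F→G: (6)(-10) − (2)(-8) = -44
G→A: (2)(-6) − (-1)(-10) = -22
Σ = -296
Signed area = Σ/2 = -148 (negative ⇒ clockwise traversal).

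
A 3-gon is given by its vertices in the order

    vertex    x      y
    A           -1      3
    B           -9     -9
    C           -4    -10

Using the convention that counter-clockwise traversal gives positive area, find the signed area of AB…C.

34

Cross-terms: 36, 54, -22  ⇒  Σ = 68
Signed area = Σ/2 = 34 (positive ⇒ counter-clockwise traversal).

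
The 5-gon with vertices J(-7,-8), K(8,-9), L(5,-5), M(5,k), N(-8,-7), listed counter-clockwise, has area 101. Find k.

Write out the shoelace sum; only the two edges meeting at M involve k:
2·Area = [(5·k − 5·(-5)) + (5·(-7) − (-8)·k)] + 147
       = 13·k + 137 = 202
⇒ k = 5.

5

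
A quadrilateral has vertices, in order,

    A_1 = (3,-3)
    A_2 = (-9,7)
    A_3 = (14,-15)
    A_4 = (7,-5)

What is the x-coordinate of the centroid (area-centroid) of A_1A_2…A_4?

224/45

Apply Gauss's area formula. First the cross-terms c_i = x_i·y_{i+1} − x_{i+1}·y_i:
  -6, 37, 35, -6  ⇒  2A = 60, A = 30.
Then Σ (x_i + x_{i+1})·c_i = 896, so x̄ = 896 / (6·30) = 224/45.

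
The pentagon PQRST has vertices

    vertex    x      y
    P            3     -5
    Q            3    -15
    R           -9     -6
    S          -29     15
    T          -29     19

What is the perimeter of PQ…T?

|PQ| = √((0)² + (-10)²) = √100 = 10
|QR| = √((-12)² + (9)²) = √225 = 15
|RS| = √((-20)² + (21)²) = √841 = 29
|ST| = √((0)² + (4)²) = √16 = 4
|TP| = √((32)² + (-24)²) = √1600 = 40
Perimeter = 10 + 15 + 29 + 4 + 40 = 98.

98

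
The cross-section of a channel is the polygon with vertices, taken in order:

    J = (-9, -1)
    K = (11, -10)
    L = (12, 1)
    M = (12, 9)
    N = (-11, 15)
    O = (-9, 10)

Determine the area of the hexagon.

365.5

Cross-terms: 101, 131, 96, 279, 25, 99  ⇒  Σ = 731
Area = |Σ|/2 = 365.5.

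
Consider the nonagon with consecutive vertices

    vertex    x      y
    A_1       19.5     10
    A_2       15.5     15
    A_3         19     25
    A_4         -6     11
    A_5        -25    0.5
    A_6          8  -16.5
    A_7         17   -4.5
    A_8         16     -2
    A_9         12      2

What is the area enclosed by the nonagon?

849.5

Apply the shoelace formula: 2A = Σ (x_i·y_{i+1} − x_{i+1}·y_i), indices taken mod 9.
A_1→A_2: (19.5)(15) − (15.5)(10) = 137.5
A_2→A_3: (15.5)(25) − (19)(15) = 102.5
A_3→A_4: (19)(11) − (-6)(25) = 359
A_4→A_5: (-6)(0.5) − (-25)(11) = 272
A_5→A_6: (-25)(-16.5) − (8)(0.5) = 408.5
A_6→A_7: (8)(-4.5) − (17)(-16.5) = 244.5
A_7→A_8: (17)(-2) − (16)(-4.5) = 38
A_8→A_9: (16)(2) − (12)(-2) = 56
A_9→A_1: (12)(10) − (19.5)(2) = 81
Σ = 1699
Area = |Σ|/2 = 849.5.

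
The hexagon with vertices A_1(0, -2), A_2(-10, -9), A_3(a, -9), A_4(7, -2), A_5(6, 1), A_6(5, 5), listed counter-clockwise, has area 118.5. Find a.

The doubled signed area Σ (x_i y_{i+1} − x_{i+1} y_i) is linear in a.
With a=0 it equals 167; the coefficient of a is 7 (from the two edges through A_3).
So 7·a + 167 = 2·118.5 = 237 ⇒ a = 10.

10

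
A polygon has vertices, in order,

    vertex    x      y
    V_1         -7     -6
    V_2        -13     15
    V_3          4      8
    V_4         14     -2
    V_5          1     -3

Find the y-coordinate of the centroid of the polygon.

Apply the surveyor's formula. First the cross-terms c_i = x_i·y_{i+1} − x_{i+1}·y_i:
  -183, -164, -120, -40, -27  ⇒  2A = -534, A = -267.
Then Σ (y_i + y_{i+1})·c_i = -5696, so ȳ = -5696 / (6·(-267)) = 32/9.

32/9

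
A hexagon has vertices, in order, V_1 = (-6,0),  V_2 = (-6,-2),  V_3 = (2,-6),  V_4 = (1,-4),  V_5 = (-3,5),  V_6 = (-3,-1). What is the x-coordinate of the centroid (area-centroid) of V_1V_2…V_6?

Apply the shoelace formula. First the cross-terms c_i = x_i·y_{i+1} − x_{i+1}·y_i:
  12, 40, -2, -7, 18, -6  ⇒  2A = 55, A = 27.5.
Then Σ (x_i + x_{i+1})·c_i = -350, so x̄ = -350 / (6·27.5) = -70/33.

-70/33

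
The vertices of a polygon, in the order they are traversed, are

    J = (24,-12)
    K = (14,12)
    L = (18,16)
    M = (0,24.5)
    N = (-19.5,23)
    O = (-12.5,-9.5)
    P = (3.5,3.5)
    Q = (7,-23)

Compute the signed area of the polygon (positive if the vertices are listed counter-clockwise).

J→K: (24)(12) − (14)(-12) = 456
K→L: (14)(16) − (18)(12) = 8
L→M: (18)(24.5) − (0)(16) = 441
M→N: (0)(23) − (-19.5)(24.5) = 477.75
N→O: (-19.5)(-9.5) − (-12.5)(23) = 472.75
O→P: (-12.5)(3.5) − (3.5)(-9.5) = -10.5
P→Q: (3.5)(-23) − (7)(3.5) = -105
Q→J: (7)(-12) − (24)(-23) = 468
Σ = 2208
Signed area = Σ/2 = 1104 (positive ⇒ counter-clockwise traversal).

1104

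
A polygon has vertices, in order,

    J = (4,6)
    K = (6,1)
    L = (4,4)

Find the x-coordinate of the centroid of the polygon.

14/3

Apply the shoelace (surveyor's) formula. First the cross-terms c_i = x_i·y_{i+1} − x_{i+1}·y_i:
  -32, 20, 8  ⇒  2A = -4, A = -2.
Then Σ (x_i + x_{i+1})·c_i = -56, so x̄ = -56 / (6·(-2)) = 14/3.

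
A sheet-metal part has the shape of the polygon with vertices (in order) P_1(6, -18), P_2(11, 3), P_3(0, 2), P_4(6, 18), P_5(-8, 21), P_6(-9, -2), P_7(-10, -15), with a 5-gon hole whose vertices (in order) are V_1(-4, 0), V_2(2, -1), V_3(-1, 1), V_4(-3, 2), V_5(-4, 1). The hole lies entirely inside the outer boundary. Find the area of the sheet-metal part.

535.5

Outer boundary:
Apply the surveyor's formula: 2A = Σ (x_i·y_{i+1} − x_{i+1}·y_i), indices taken mod 7.
Cross-terms: 216, 22, -12, 270, 205, 115, 270  ⇒  Σ = 1086
Area = |Σ|/2 = 543.
Hole:
Σ = (4) + (1) + (1) + (5) + (4) = 15
Area = |Σ|/2 = 7.5.
Net area = 543 − 7.5 = 535.5.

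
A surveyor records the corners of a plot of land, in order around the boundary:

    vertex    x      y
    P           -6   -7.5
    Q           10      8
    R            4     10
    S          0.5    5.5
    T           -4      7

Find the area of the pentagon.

104.75

P→Q: (-6)(8) − (10)(-7.5) = 27
Q→R: (10)(10) − (4)(8) = 68
R→S: (4)(5.5) − (0.5)(10) = 17
S→T: (0.5)(7) − (-4)(5.5) = 25.5
T→P: (-4)(-7.5) − (-6)(7) = 72
Σ = 209.5
Area = |Σ|/2 = 104.75.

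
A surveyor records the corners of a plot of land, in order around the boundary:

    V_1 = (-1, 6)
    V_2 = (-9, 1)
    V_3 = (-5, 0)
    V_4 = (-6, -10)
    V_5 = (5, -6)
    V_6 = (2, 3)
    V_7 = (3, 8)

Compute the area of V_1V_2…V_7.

Apply Gauss's area formula: 2A = Σ (x_i·y_{i+1} − x_{i+1}·y_i), indices taken mod 7.
Cross-terms: 53, 5, 50, 86, 27, 7, 26  ⇒  Σ = 254
Area = |Σ|/2 = 127.

127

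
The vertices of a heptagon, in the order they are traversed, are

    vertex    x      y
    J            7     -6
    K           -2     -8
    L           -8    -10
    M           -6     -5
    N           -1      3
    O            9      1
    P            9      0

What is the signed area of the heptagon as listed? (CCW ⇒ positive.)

Apply the shoelace formula: 2A = Σ (x_i·y_{i+1} − x_{i+1}·y_i), indices taken mod 7.
Cross-terms: -68, -44, -20, -23, -28, -9, -54  ⇒  Σ = -246
Signed area = Σ/2 = -123 (negative ⇒ clockwise traversal).

-123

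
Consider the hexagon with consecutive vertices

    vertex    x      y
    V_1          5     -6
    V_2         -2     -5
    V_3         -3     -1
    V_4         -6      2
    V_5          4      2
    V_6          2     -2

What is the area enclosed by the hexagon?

48

Cross-terms: -37, -13, -12, -20, -12, -2  ⇒  Σ = -96
Area = |Σ|/2 = 48.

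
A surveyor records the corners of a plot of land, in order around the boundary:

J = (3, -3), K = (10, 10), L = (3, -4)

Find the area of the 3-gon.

Apply the surveyor's formula: 2A = Σ (x_i·y_{i+1} − x_{i+1}·y_i), indices taken mod 3.
Σ = (60) + (-70) + (3) = -7
Area = |Σ|/2 = 3.5.

3.5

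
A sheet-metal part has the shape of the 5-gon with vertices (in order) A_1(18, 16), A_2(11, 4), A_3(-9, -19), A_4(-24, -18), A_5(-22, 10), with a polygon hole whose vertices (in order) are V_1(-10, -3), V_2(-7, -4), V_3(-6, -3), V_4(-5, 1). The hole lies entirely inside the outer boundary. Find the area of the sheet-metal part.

Outer boundary:
Cross-terms: -104, -173, -294, -636, -532  ⇒  Σ = -1739
Area = |Σ|/2 = 869.5.
Hole:
Apply the shoelace formula: 2A = Σ (x_i·y_{i+1} − x_{i+1}·y_i), indices taken mod 4.
Σ = (19) + (-3) + (-21) + (25) = 20
Area = |Σ|/2 = 10.
Net area = 869.5 − 10 = 859.5.

859.5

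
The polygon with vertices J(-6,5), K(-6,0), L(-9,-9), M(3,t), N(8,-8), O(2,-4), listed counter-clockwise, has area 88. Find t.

-7

The doubled signed area Σ (x_i y_{i+1} − x_{i+1} y_i) is linear in t.
With t=0 it equals 57; the coefficient of t is -17 (from the two edges through M).
So -17·t + 57 = 2·88 = 176 ⇒ t = -7.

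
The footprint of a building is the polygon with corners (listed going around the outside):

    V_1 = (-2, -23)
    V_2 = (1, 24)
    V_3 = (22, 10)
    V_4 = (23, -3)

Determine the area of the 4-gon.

V_1→V_2: (-2)(24) − (1)(-23) = -25
V_2→V_3: (1)(10) − (22)(24) = -518
V_3→V_4: (22)(-3) − (23)(10) = -296
V_4→V_1: (23)(-23) − (-2)(-3) = -535
Σ = -1374
Area = |Σ|/2 = 687.

687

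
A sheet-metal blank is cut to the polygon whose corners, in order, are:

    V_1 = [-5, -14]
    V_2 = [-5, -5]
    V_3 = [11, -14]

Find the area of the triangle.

Σ = (-45) + (125) + (-224) = -144
Area = |Σ|/2 = 72.

72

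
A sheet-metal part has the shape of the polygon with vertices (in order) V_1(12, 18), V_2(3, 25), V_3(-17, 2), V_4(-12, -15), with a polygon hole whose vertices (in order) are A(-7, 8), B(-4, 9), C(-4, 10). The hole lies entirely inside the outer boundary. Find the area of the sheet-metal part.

Outer boundary:
V_1→V_2: (12)(25) − (3)(18) = 246
V_2→V_3: (3)(2) − (-17)(25) = 431
V_3→V_4: (-17)(-15) − (-12)(2) = 279
V_4→V_1: (-12)(18) − (12)(-15) = -36
Σ = 920
Area = |Σ|/2 = 460.
Hole:
A→B: (-7)(9) − (-4)(8) = -31
B→C: (-4)(10) − (-4)(9) = -4
C→A: (-4)(8) − (-7)(10) = 38
Σ = 3
Area = |Σ|/2 = 1.5.
Net area = 460 − 1.5 = 458.5.

458.5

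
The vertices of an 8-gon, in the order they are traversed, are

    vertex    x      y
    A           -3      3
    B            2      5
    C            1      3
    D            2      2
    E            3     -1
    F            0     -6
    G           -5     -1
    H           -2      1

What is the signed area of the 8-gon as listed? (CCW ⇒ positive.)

-45

Apply Gauss's area formula: 2A = Σ (x_i·y_{i+1} − x_{i+1}·y_i), indices taken mod 8.
A→B: (-3)(5) − (2)(3) = -21
B→C: (2)(3) − (1)(5) = 1
C→D: (1)(2) − (2)(3) = -4
D→E: (2)(-1) − (3)(2) = -8
E→F: (3)(-6) − (0)(-1) = -18
F→G: (0)(-1) − (-5)(-6) = -30
G→H: (-5)(1) − (-2)(-1) = -7
H→A: (-2)(3) − (-3)(1) = -3
Σ = -90
Signed area = Σ/2 = -45 (negative ⇒ clockwise traversal).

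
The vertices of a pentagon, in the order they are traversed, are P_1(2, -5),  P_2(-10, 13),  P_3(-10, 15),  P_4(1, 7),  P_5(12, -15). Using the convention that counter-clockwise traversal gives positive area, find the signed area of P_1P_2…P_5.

-129

Apply the shoelace (surveyor's) formula: 2A = Σ (x_i·y_{i+1} − x_{i+1}·y_i), indices taken mod 5.
Σ = (-24) + (-20) + (-85) + (-99) + (-30) = -258
Signed area = Σ/2 = -129 (negative ⇒ clockwise traversal).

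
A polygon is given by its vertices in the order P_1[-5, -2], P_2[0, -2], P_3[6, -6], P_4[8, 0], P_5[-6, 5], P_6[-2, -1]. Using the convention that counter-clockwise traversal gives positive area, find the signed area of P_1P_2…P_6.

Apply Gauss's area formula: 2A = Σ (x_i·y_{i+1} − x_{i+1}·y_i), indices taken mod 6.
Cross-terms: 10, 12, 48, 40, 16, -1  ⇒  Σ = 125
Signed area = Σ/2 = 62.5 (positive ⇒ counter-clockwise traversal).

62.5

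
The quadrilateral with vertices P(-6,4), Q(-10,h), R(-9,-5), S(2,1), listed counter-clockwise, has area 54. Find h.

Write out the shoelace sum; only the two edges meeting at Q involve h:
2·Area = [((-6)·h − (-10)·4) + ((-10)·(-5) − (-9)·h)] + 15
       = 3·h + 105 = 108
⇒ h = 1.

1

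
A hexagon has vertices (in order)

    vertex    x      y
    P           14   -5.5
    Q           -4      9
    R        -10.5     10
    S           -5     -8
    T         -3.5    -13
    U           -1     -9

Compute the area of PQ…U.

Σ = (104) + (54.5) + (134) + (37) + (18.5) + (131.5) = 479.5
Area = |Σ|/2 = 239.75.

239.75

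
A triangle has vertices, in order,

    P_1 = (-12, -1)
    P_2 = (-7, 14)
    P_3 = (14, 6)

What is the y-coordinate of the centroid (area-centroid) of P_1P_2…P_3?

Apply the shoelace (surveyor's) formula. First the cross-terms c_i = x_i·y_{i+1} − x_{i+1}·y_i:
  -175, -238, 58  ⇒  2A = -355, A = -177.5.
Then Σ (y_i + y_{i+1})·c_i = -6745, so ȳ = -6745 / (6·(-177.5)) = 19/3.

19/3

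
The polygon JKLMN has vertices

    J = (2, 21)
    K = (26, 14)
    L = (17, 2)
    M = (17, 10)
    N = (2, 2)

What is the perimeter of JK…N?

84

|JK| = √((24)² + (-7)²) = √625 = 25
|KL| = √((-9)² + (-12)²) = √225 = 15
|LM| = √((0)² + (8)²) = √64 = 8
|MN| = √((-15)² + (-8)²) = √289 = 17
|NJ| = √((0)² + (19)²) = √361 = 19
Perimeter = 25 + 15 + 8 + 17 + 19 = 84.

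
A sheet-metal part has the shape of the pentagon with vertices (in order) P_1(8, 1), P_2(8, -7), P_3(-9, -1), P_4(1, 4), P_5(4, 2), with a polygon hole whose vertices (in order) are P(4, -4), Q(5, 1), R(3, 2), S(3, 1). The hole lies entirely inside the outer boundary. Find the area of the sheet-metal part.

92

Outer boundary:
Apply Gauss's area formula: 2A = Σ (x_i·y_{i+1} − x_{i+1}·y_i), indices taken mod 5.
Σ = (-64) + (-71) + (-35) + (-14) + (-12) = -196
Area = |Σ|/2 = 98.
Hole:
Σ = (24) + (7) + (-3) + (-16) = 12
Area = |Σ|/2 = 6.
Net area = 98 − 6 = 92.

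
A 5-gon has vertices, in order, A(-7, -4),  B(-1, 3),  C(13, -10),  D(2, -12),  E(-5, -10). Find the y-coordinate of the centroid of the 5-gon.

-71/12

Apply Gauss's area formula. First the cross-terms c_i = x_i·y_{i+1} − x_{i+1}·y_i:
  -25, -29, -136, -80, -50  ⇒  2A = -320, A = -160.
Then Σ (y_i + y_{i+1})·c_i = 5680, so ȳ = 5680 / (6·(-160)) = -71/12.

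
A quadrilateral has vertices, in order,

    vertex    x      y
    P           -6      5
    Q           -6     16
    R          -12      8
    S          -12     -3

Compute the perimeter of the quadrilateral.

42

|PQ| = √((0)² + (11)²) = √121 = 11
|QR| = √((-6)² + (-8)²) = √100 = 10
|RS| = √((0)² + (-11)²) = √121 = 11
|SP| = √((6)² + (8)²) = √100 = 10
Perimeter = 11 + 10 + 11 + 10 = 42.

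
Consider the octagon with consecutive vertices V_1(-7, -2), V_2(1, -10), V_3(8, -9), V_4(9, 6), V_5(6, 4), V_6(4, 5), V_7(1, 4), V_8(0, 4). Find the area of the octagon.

164.5

Cross-terms: 72, 71, 129, 0, 14, 11, 4, 28  ⇒  Σ = 329
Area = |Σ|/2 = 164.5.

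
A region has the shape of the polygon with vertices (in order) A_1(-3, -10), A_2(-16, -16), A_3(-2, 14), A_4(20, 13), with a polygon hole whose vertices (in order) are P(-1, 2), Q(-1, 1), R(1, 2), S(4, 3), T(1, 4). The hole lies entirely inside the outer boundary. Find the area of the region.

411.5

Outer boundary:
Apply the surveyor's formula: 2A = Σ (x_i·y_{i+1} − x_{i+1}·y_i), indices taken mod 4.
A_1→A_2: (-3)(-16) − (-16)(-10) = -112
A_2→A_3: (-16)(14) − (-2)(-16) = -256
A_3→A_4: (-2)(13) − (20)(14) = -306
A_4→A_1: (20)(-10) − (-3)(13) = -161
Σ = -835
Area = |Σ|/2 = 417.5.
Hole:
P→Q: (-1)(1) − (-1)(2) = 1
Q→R: (-1)(2) − (1)(1) = -3
R→S: (1)(3) − (4)(2) = -5
S→T: (4)(4) − (1)(3) = 13
T→P: (1)(2) − (-1)(4) = 6
Σ = 12
Area = |Σ|/2 = 6.
Net area = 417.5 − 6 = 411.5.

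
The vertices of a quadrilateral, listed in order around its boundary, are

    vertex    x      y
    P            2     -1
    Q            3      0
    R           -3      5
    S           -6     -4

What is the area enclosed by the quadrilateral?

37

Apply Gauss's area formula: 2A = Σ (x_i·y_{i+1} − x_{i+1}·y_i), indices taken mod 4.
P→Q: (2)(0) − (3)(-1) = 3
Q→R: (3)(5) − (-3)(0) = 15
R→S: (-3)(-4) − (-6)(5) = 42
S→P: (-6)(-1) − (2)(-4) = 14
Σ = 74
Area = |Σ|/2 = 37.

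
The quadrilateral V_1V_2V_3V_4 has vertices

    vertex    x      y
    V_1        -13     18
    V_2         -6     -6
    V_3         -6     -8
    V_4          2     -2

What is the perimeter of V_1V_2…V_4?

62

|V_1V_2| = √((7)² + (-24)²) = √625 = 25
|V_2V_3| = √((0)² + (-2)²) = √4 = 2
|V_3V_4| = √((8)² + (6)²) = √100 = 10
|V_4V_1| = √((-15)² + (20)²) = √625 = 25
Perimeter = 25 + 2 + 10 + 25 = 62.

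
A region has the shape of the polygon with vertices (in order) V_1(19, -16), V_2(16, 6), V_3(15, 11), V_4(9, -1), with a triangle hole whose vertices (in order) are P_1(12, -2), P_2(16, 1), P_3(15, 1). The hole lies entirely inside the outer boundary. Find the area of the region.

107

Outer boundary:
Cross-terms: 370, 86, -114, -125  ⇒  Σ = 217
Area = |Σ|/2 = 108.5.
Hole:
Σ = (44) + (1) + (-42) = 3
Area = |Σ|/2 = 1.5.
Net area = 108.5 − 1.5 = 107.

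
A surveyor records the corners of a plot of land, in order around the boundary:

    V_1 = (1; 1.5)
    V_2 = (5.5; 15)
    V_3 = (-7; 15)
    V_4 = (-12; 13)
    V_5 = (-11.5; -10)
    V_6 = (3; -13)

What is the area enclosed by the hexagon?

Apply the shoelace formula: 2A = Σ (x_i·y_{i+1} − x_{i+1}·y_i), indices taken mod 6.
Cross-terms: 6.75, 187.5, 89, 269.5, 179.5, 17.5  ⇒  Σ = 749.75
Area = |Σ|/2 = 374.875.

374.875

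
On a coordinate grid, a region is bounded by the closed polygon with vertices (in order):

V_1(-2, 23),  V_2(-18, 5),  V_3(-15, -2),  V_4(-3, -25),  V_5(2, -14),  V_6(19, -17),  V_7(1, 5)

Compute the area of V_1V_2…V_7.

676.5

Apply the shoelace formula: 2A = Σ (x_i·y_{i+1} − x_{i+1}·y_i), indices taken mod 7.
Σ = (404) + (111) + (369) + (92) + (232) + (112) + (33) = 1353
Area = |Σ|/2 = 676.5.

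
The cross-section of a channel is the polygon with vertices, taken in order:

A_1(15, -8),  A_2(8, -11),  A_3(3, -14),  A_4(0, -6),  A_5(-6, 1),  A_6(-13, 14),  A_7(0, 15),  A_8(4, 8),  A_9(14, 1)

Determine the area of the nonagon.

Apply Gauss's area formula: 2A = Σ (x_i·y_{i+1} − x_{i+1}·y_i), indices taken mod 9.
Σ = (-101) + (-79) + (-18) + (-36) + (-71) + (-195) + (-60) + (-108) + (-127) = -795
Area = |Σ|/2 = 397.5.

397.5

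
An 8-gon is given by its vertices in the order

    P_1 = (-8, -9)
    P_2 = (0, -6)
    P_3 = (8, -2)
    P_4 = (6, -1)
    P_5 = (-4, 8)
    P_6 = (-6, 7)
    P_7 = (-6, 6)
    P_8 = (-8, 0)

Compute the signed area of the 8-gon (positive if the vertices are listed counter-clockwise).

Σ = (48) + (48) + (4) + (44) + (20) + (6) + (48) + (72) = 290
Signed area = Σ/2 = 145 (positive ⇒ counter-clockwise traversal).

145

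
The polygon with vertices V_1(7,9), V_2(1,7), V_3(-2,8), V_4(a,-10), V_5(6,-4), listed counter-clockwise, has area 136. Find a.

-4

The doubled signed area Σ (x_i y_{i+1} − x_{i+1} y_i) is linear in a.
With a=0 it equals 224; the coefficient of a is -12 (from the two edges through V_4).
So -12·a + 224 = 2·136 = 272 ⇒ a = -4.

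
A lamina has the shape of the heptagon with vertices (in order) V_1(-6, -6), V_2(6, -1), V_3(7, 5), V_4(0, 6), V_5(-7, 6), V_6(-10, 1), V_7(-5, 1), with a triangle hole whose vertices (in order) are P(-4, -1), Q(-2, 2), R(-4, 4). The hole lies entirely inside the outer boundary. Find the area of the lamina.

118.5

Outer boundary:
Apply the shoelace formula: 2A = Σ (x_i·y_{i+1} − x_{i+1}·y_i), indices taken mod 7.
Σ = (42) + (37) + (42) + (42) + (53) + (-5) + (36) = 247
Area = |Σ|/2 = 123.5.
Hole:
P→Q: (-4)(2) − (-2)(-1) = -10
Q→R: (-2)(4) − (-4)(2) = 0
R→P: (-4)(-1) − (-4)(4) = 20
Σ = 10
Area = |Σ|/2 = 5.
Net area = 123.5 − 5 = 118.5.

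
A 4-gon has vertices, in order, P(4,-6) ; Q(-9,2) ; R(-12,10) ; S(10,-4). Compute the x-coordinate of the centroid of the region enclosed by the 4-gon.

-23/13

Apply Gauss's area formula. First the cross-terms c_i = x_i·y_{i+1} − x_{i+1}·y_i:
  -46, -66, -52, -44  ⇒  2A = -208, A = -104.
Then Σ (x_i + x_{i+1})·c_i = 1104, so x̄ = 1104 / (6·(-104)) = -23/13.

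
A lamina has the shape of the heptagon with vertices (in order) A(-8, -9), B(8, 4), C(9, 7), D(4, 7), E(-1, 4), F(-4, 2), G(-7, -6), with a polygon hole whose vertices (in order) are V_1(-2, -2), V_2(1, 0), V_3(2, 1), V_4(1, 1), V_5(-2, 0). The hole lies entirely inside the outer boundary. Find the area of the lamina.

87.5

Outer boundary:
Apply Gauss's area formula: 2A = Σ (x_i·y_{i+1} − x_{i+1}·y_i), indices taken mod 7.
Σ = (40) + (20) + (35) + (23) + (14) + (38) + (15) = 185
Area = |Σ|/2 = 92.5.
Hole:
Apply the shoelace formula: 2A = Σ (x_i·y_{i+1} − x_{i+1}·y_i), indices taken mod 5.
Σ = (2) + (1) + (1) + (2) + (4) = 10
Area = |Σ|/2 = 5.
Net area = 92.5 − 5 = 87.5.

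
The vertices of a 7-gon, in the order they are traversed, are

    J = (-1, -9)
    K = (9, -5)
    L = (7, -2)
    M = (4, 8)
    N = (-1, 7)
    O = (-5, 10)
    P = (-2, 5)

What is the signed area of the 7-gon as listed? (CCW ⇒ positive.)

Apply Gauss's area formula: 2A = Σ (x_i·y_{i+1} − x_{i+1}·y_i), indices taken mod 7.
Cross-terms: 86, 17, 64, 36, 25, -5, 23  ⇒  Σ = 246
Signed area = Σ/2 = 123 (positive ⇒ counter-clockwise traversal).

123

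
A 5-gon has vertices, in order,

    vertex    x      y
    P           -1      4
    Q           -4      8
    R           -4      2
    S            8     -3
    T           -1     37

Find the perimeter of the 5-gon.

98

|PQ| = √((-3)² + (4)²) = √25 = 5
|QR| = √((0)² + (-6)²) = √36 = 6
|RS| = √((12)² + (-5)²) = √169 = 13
|ST| = √((-9)² + (40)²) = √1681 = 41
|TP| = √((0)² + (-33)²) = √1089 = 33
Perimeter = 5 + 6 + 13 + 41 + 33 = 98.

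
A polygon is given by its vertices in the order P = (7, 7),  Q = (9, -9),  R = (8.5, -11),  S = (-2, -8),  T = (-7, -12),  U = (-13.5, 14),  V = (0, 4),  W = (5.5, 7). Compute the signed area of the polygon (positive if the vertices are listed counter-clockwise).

-308.5

P→Q: (7)(-9) − (9)(7) = -126
Q→R: (9)(-11) − (8.5)(-9) = -22.5
R→S: (8.5)(-8) − (-2)(-11) = -90
S→T: (-2)(-12) − (-7)(-8) = -32
T→U: (-7)(14) − (-13.5)(-12) = -260
U→V: (-13.5)(4) − (0)(14) = -54
V→W: (0)(7) − (5.5)(4) = -22
W→P: (5.5)(7) − (7)(7) = -10.5
Σ = -617
Signed area = Σ/2 = -308.5 (negative ⇒ clockwise traversal).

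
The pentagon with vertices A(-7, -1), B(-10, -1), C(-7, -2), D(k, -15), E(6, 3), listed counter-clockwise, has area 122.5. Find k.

The doubled signed area Σ (x_i y_{i+1} − x_{i+1} y_i) is linear in k.
With k=0 it equals 220; the coefficient of k is 5 (from the two edges through D).
So 5·k + 220 = 2·122.5 = 245 ⇒ k = 5.

5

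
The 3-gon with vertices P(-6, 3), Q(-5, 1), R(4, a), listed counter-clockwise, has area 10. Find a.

Write out the shoelace sum; only the two edges meeting at R involve a:
2·Area = [((-5)·a − 4·1) + (4·3 − (-6)·a)] + 9
       = 1·a + 17 = 20
⇒ a = 3.

3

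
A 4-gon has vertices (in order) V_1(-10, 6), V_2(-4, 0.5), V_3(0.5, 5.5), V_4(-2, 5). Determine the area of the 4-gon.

24.125

Apply the shoelace (surveyor's) formula: 2A = Σ (x_i·y_{i+1} − x_{i+1}·y_i), indices taken mod 4.
Σ = (19) + (-22.25) + (13.5) + (38) = 48.25
Area = |Σ|/2 = 24.125.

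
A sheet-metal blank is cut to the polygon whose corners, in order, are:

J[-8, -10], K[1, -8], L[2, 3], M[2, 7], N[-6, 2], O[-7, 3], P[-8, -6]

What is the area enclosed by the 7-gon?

120.5

Apply the surveyor's formula: 2A = Σ (x_i·y_{i+1} − x_{i+1}·y_i), indices taken mod 7.
Σ = (74) + (19) + (8) + (46) + (-4) + (66) + (32) = 241
Area = |Σ|/2 = 120.5.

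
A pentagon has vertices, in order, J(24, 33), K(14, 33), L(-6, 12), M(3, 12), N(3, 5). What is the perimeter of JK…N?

|JK| = √((-10)² + (0)²) = √100 = 10
|KL| = √((-20)² + (-21)²) = √841 = 29
|LM| = √((9)² + (0)²) = √81 = 9
|MN| = √((0)² + (-7)²) = √49 = 7
|NJ| = √((21)² + (28)²) = √1225 = 35
Perimeter = 10 + 29 + 9 + 7 + 35 = 90.

90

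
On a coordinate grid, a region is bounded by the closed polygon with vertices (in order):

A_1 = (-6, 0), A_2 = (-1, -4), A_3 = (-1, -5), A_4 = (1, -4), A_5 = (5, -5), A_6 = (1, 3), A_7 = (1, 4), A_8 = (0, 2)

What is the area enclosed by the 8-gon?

Apply the shoelace (surveyor's) formula: 2A = Σ (x_i·y_{i+1} − x_{i+1}·y_i), indices taken mod 8.
A_1→A_2: (-6)(-4) − (-1)(0) = 24
A_2→A_3: (-1)(-5) − (-1)(-4) = 1
A_3→A_4: (-1)(-4) − (1)(-5) = 9
A_4→A_5: (1)(-5) − (5)(-4) = 15
A_5→A_6: (5)(3) − (1)(-5) = 20
A_6→A_7: (1)(4) − (1)(3) = 1
A_7→A_8: (1)(2) − (0)(4) = 2
A_8→A_1: (0)(0) − (-6)(2) = 12
Σ = 84
Area = |Σ|/2 = 42.

42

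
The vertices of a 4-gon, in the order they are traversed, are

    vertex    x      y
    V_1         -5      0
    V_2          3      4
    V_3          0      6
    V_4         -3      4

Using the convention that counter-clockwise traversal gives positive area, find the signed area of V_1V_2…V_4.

18

Cross-terms: -20, 18, 18, 20  ⇒  Σ = 36
Signed area = Σ/2 = 18 (positive ⇒ counter-clockwise traversal).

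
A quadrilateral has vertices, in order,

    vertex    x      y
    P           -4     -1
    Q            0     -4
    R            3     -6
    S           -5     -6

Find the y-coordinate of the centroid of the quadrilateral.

-509/117

Apply Gauss's area formula. First the cross-terms c_i = x_i·y_{i+1} − x_{i+1}·y_i:
  16, 12, -48, -19  ⇒  2A = -39, A = -19.5.
Then Σ (y_i + y_{i+1})·c_i = 509, so ȳ = 509 / (6·(-19.5)) = -509/117.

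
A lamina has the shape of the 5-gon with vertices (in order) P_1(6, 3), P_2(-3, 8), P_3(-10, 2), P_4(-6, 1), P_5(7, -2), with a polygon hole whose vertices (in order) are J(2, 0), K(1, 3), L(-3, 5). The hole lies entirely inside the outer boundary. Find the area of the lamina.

Outer boundary:
Apply the shoelace formula: 2A = Σ (x_i·y_{i+1} − x_{i+1}·y_i), indices taken mod 5.
Σ = (57) + (74) + (2) + (5) + (33) = 171
Area = |Σ|/2 = 85.5.
Hole:
Cross-terms: 6, 14, -10  ⇒  Σ = 10
Area = |Σ|/2 = 5.
Net area = 85.5 − 5 = 80.5.

80.5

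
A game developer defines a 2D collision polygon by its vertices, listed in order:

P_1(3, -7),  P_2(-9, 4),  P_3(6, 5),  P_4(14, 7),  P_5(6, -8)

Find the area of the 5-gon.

160

Σ = (-51) + (-69) + (-28) + (-154) + (-18) = -320
Area = |Σ|/2 = 160.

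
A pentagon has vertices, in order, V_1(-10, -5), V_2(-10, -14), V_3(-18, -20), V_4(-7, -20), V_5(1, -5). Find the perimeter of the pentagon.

|V_1V_2| = √((0)² + (-9)²) = √81 = 9
|V_2V_3| = √((-8)² + (-6)²) = √100 = 10
|V_3V_4| = √((11)² + (0)²) = √121 = 11
|V_4V_5| = √((8)² + (15)²) = √289 = 17
|V_5V_1| = √((-11)² + (0)²) = √121 = 11
Perimeter = 9 + 10 + 11 + 17 + 11 = 58.

58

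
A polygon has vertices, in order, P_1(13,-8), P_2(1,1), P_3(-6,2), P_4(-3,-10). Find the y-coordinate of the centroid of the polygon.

Apply the surveyor's formula. First the cross-terms c_i = x_i·y_{i+1} − x_{i+1}·y_i:
  21, 8, 66, 154  ⇒  2A = 249, A = 124.5.
Then Σ (y_i + y_{i+1})·c_i = -3423, so ȳ = -3423 / (6·124.5) = -1141/249.

-1141/249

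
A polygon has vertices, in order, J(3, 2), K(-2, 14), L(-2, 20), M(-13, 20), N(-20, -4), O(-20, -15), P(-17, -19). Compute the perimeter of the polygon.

|JK| = √((-5)² + (12)²) = √169 = 13
|KL| = √((0)² + (6)²) = √36 = 6
|LM| = √((-11)² + (0)²) = √121 = 11
|MN| = √((-7)² + (-24)²) = √625 = 25
|NO| = √((0)² + (-11)²) = √121 = 11
|OP| = √((3)² + (-4)²) = √25 = 5
|PJ| = √((20)² + (21)²) = √841 = 29
Perimeter = 13 + 6 + 11 + 25 + 11 + 5 + 29 = 100.

100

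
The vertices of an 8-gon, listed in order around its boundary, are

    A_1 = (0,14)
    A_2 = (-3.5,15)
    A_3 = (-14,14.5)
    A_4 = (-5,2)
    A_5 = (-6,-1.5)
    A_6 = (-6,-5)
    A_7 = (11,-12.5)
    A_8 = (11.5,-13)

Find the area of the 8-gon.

292.5

Apply Gauss's area formula: 2A = Σ (x_i·y_{i+1} − x_{i+1}·y_i), indices taken mod 8.
Cross-terms: 49, 159.25, 44.5, 19.5, 21, 130, 0.75, 161  ⇒  Σ = 585
Area = |Σ|/2 = 292.5.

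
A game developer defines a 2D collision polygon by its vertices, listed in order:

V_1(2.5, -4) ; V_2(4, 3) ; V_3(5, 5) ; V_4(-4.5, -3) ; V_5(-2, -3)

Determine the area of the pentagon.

29.5

Cross-terms: 23.5, 5, 7.5, 7.5, 15.5  ⇒  Σ = 59
Area = |Σ|/2 = 29.5.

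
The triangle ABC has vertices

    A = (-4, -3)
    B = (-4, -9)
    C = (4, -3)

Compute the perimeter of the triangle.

24

|AB| = √((0)² + (-6)²) = √36 = 6
|BC| = √((8)² + (6)²) = √100 = 10
|CA| = √((-8)² + (0)²) = √64 = 8
Perimeter = 6 + 10 + 8 = 24.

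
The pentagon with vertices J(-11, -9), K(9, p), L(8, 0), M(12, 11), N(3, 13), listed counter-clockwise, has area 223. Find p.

-2

Write out the shoelace sum; only the two edges meeting at K involve p:
2·Area = [((-11)·p − 9·(-9)) + (9·0 − 8·p)] + 327
       = -19·p + 408 = 446
⇒ p = -2.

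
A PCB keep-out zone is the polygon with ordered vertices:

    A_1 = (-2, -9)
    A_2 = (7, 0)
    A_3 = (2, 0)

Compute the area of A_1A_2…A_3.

Apply the shoelace formula: 2A = Σ (x_i·y_{i+1} − x_{i+1}·y_i), indices taken mod 3.
Cross-terms: 63, 0, -18  ⇒  Σ = 45
Area = |Σ|/2 = 22.5.

22.5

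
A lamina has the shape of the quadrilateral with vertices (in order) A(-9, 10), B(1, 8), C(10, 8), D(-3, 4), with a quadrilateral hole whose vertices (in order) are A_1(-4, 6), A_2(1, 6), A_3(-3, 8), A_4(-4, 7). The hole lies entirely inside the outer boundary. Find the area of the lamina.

Outer boundary:
Apply the shoelace formula: 2A = Σ (x_i·y_{i+1} − x_{i+1}·y_i), indices taken mod 4.
Σ = (-82) + (-72) + (64) + (6) = -84
Area = |Σ|/2 = 42.
Hole:
Apply the shoelace (surveyor's) formula: 2A = Σ (x_i·y_{i+1} − x_{i+1}·y_i), indices taken mod 4.
A_1→A_2: (-4)(6) − (1)(6) = -30
A_2→A_3: (1)(8) − (-3)(6) = 26
A_3→A_4: (-3)(7) − (-4)(8) = 11
A_4→A_1: (-4)(6) − (-4)(7) = 4
Σ = 11
Area = |Σ|/2 = 5.5.
Net area = 42 − 5.5 = 36.5.

36.5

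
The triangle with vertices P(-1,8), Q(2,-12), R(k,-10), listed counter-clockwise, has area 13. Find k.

3

Write out the shoelace sum; only the two edges meeting at R involve k:
2·Area = [(2·(-10) − k·(-12)) + (k·8 − (-1)·(-10))] + -4
       = 20·k + -34 = 26
⇒ k = 3.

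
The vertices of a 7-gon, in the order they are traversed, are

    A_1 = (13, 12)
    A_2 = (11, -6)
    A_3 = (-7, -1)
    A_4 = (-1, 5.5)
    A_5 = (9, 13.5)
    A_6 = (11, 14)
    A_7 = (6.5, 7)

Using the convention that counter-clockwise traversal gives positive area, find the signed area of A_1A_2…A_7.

Apply the shoelace formula: 2A = Σ (x_i·y_{i+1} − x_{i+1}·y_i), indices taken mod 7.
A_1→A_2: (13)(-6) − (11)(12) = -210
A_2→A_3: (11)(-1) − (-7)(-6) = -53
A_3→A_4: (-7)(5.5) − (-1)(-1) = -39.5
A_4→A_5: (-1)(13.5) − (9)(5.5) = -63
A_5→A_6: (9)(14) − (11)(13.5) = -22.5
A_6→A_7: (11)(7) − (6.5)(14) = -14
A_7→A_1: (6.5)(12) − (13)(7) = -13
Σ = -415
Signed area = Σ/2 = -207.5 (negative ⇒ clockwise traversal).

-207.5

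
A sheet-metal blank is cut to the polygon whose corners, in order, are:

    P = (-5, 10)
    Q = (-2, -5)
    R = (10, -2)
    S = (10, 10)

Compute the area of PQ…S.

Apply the shoelace (surveyor's) formula: 2A = Σ (x_i·y_{i+1} − x_{i+1}·y_i), indices taken mod 4.
Σ = (45) + (54) + (120) + (150) = 369
Area = |Σ|/2 = 184.5.

184.5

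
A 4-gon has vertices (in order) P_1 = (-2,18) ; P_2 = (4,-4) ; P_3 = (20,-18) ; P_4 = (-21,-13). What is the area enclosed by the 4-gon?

549

Apply the surveyor's formula: 2A = Σ (x_i·y_{i+1} − x_{i+1}·y_i), indices taken mod 4.
Cross-terms: -64, 8, -638, -404  ⇒  Σ = -1098
Area = |Σ|/2 = 549.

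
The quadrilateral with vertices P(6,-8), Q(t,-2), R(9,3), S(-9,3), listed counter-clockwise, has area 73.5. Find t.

The doubled signed area Σ (x_i y_{i+1} − x_{i+1} y_i) is linear in t.
With t=0 it equals 114; the coefficient of t is 11 (from the two edges through Q).
So 11·t + 114 = 2·73.5 = 147 ⇒ t = 3.

3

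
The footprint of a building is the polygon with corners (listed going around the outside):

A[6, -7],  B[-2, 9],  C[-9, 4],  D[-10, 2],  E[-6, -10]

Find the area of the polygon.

Apply Gauss's area formula: 2A = Σ (x_i·y_{i+1} − x_{i+1}·y_i), indices taken mod 5.
Σ = (40) + (73) + (22) + (112) + (102) = 349
Area = |Σ|/2 = 174.5.

174.5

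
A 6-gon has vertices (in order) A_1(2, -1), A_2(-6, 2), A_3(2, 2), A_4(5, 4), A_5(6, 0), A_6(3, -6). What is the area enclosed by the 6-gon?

35.5

A_1→A_2: (2)(2) − (-6)(-1) = -2
A_2→A_3: (-6)(2) − (2)(2) = -16
A_3→A_4: (2)(4) − (5)(2) = -2
A_4→A_5: (5)(0) − (6)(4) = -24
A_5→A_6: (6)(-6) − (3)(0) = -36
A_6→A_1: (3)(-1) − (2)(-6) = 9
Σ = -71
Area = |Σ|/2 = 35.5.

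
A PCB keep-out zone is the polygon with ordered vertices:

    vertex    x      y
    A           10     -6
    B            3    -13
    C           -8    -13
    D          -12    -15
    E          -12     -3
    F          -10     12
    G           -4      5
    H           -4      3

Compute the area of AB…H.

Apply the shoelace formula: 2A = Σ (x_i·y_{i+1} − x_{i+1}·y_i), indices taken mod 8.
Σ = (-112) + (-143) + (-36) + (-144) + (-174) + (-2) + (8) + (-6) = -609
Area = |Σ|/2 = 304.5.

304.5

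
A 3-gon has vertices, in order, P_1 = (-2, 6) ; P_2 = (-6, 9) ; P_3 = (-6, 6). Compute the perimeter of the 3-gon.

|P_1P_2| = √((-4)² + (3)²) = √25 = 5
|P_2P_3| = √((0)² + (-3)²) = √9 = 3
|P_3P_1| = √((4)² + (0)²) = √16 = 4
Perimeter = 5 + 3 + 4 = 12.

12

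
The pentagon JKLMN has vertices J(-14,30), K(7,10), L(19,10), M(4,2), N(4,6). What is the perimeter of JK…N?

|JK| = √((21)² + (-20)²) = √841 = 29
|KL| = √((12)² + (0)²) = √144 = 12
|LM| = √((-15)² + (-8)²) = √289 = 17
|MN| = √((0)² + (4)²) = √16 = 4
|NJ| = √((-18)² + (24)²) = √900 = 30
Perimeter = 29 + 12 + 17 + 4 + 30 = 92.

92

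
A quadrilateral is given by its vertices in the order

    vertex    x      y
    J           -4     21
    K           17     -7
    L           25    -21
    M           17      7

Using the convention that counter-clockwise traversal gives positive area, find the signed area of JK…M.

203

Cross-terms: -329, -182, 532, 385  ⇒  Σ = 406
Signed area = Σ/2 = 203 (positive ⇒ counter-clockwise traversal).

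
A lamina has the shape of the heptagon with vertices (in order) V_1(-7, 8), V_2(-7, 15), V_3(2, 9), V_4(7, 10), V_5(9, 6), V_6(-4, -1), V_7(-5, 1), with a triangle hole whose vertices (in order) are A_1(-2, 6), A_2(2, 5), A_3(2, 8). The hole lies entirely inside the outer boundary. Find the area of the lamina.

124

Outer boundary:
Apply the shoelace (surveyor's) formula: 2A = Σ (x_i·y_{i+1} − x_{i+1}·y_i), indices taken mod 7.
V_1→V_2: (-7)(15) − (-7)(8) = -49
V_2→V_3: (-7)(9) − (2)(15) = -93
V_3→V_4: (2)(10) − (7)(9) = -43
V_4→V_5: (7)(6) − (9)(10) = -48
V_5→V_6: (9)(-1) − (-4)(6) = 15
V_6→V_7: (-4)(1) − (-5)(-1) = -9
V_7→V_1: (-5)(8) − (-7)(1) = -33
Σ = -260
Area = |Σ|/2 = 130.
Hole:
Σ = (-22) + (6) + (28) = 12
Area = |Σ|/2 = 6.
Net area = 130 − 6 = 124.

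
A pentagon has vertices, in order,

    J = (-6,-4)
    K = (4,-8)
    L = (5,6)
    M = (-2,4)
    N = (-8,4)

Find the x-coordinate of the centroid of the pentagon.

Apply the shoelace formula. First the cross-terms c_i = x_i·y_{i+1} − x_{i+1}·y_i:
  64, 64, 32, 24, 56  ⇒  2A = 240, A = 120.
Then Σ (x_i + x_{i+1})·c_i = -480, so x̄ = -480 / (6·120) = -2/3.

-2/3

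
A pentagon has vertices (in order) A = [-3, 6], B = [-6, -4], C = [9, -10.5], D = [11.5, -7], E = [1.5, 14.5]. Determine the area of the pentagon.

217.25

Apply the shoelace formula: 2A = Σ (x_i·y_{i+1} − x_{i+1}·y_i), indices taken mod 5.
A→B: (-3)(-4) − (-6)(6) = 48
B→C: (-6)(-10.5) − (9)(-4) = 99
C→D: (9)(-7) − (11.5)(-10.5) = 57.75
D→E: (11.5)(14.5) − (1.5)(-7) = 177.25
E→A: (1.5)(6) − (-3)(14.5) = 52.5
Σ = 434.5
Area = |Σ|/2 = 217.25.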